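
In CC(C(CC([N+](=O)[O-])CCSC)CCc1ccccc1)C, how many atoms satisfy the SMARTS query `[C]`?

11

The query [C] means: uppercase C matches aliphatic (non-aromatic) carbon only.
Check the 21 heavy atoms by environment: 11× C → match; 6× c (aromatic) → no; 1× S → no; 1× N (charge +1) → no; 1× O (charge -1) → no; 1× O → no.
That gives 11 matching atoms.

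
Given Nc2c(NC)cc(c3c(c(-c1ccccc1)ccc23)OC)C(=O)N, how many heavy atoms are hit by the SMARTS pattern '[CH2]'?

Check the 24 heavy atoms by environment: 8× c (aromatic, H0) → no; 8× c (aromatic, H1) → no; 1× N (H1) → no; 2× C (H3) → no; 1× C (H0) → no; 2× O (H0) → no; 2× N (H2) → no.
No environment satisfies the query, so 0 matching atoms.

0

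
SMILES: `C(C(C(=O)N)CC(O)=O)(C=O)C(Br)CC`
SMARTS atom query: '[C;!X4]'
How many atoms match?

3

The query [C;!X4] means: aliphatic carbon that does not have four total connections.
Check the 15 heavy atoms by environment: 6× C (X4) → no; 1× Br (X1) → no; 3× C (X3) → match; 3× O (X1) → no; 1× O (X2) → no; 1× N (X3) → no.
That gives 3 matching atoms.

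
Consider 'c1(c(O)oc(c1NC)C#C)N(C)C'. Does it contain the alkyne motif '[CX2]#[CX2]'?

Yes

The pattern [CX2]#[CX2] describes a carbon-carbon triple bond — an alkyne.
The molecule carries an ethynyl group (-C#CH), whose atoms satisfy every constraint of the query, so the pattern matches.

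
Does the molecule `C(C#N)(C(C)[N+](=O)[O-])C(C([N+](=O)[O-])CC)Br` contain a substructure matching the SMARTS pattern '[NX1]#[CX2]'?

Yes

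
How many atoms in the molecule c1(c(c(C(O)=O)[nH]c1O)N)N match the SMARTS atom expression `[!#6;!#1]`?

6

The query [!#6;!#1] means: not carbon and not hydrogen — any heteroatom.
Check the 11 heavy atoms by environment: 1× n (aromatic) → match; 4× c (aromatic) → no; 3× O → match; 2× N → match; 1× C → no.
Summing the matching environments: 1 + 3 + 2 = 6 matching atoms.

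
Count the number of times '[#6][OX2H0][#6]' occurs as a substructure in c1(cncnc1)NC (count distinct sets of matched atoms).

0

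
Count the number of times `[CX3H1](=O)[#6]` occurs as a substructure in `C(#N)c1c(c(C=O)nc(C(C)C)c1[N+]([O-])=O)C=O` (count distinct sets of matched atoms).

[CX3H1](=O)[#6] is the SMARTS for an aldehyde: an sp2 carbon with one H, double-bonded to O and single-bonded to carbon.
The molecule carries 2 separate instances of an aldehyde (-CHO) meeting every constraint; each maps to a distinct set of atoms, giving 2 matches.

2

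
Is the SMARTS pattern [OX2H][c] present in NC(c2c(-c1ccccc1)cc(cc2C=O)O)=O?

The pattern [OX2H][c] describes a hydroxyl oxygen attached to an aromatic carbon — a phenol.
The molecule carries a hydroxyl group (-OH), whose atoms satisfy every constraint of the query, so the pattern matches.

Yes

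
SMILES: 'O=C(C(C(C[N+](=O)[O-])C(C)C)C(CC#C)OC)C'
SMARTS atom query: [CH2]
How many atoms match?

The query [CH2] means: aliphatic carbon with exactly two hydrogens.
Check the 18 heavy atoms by environment: 2× C (H2) → match; 5× C (H1) → no; 4× C (H3) → no; 2× C (H0) → no; 3× O (H0) → no; 1× N (charge +1, H0) → no; 1× O (charge -1, H0) → no.
That gives 2 matching atoms.

2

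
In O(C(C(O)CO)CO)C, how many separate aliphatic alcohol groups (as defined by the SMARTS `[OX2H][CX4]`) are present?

3

[OX2H][CX4] is the SMARTS for an aliphatic alcohol: a hydroxyl oxygen bound to an sp3 (X4) carbon.
The molecule carries 3 separate instances of a hydroxyl group (-OH) meeting every constraint; each maps to a distinct set of atoms, giving 3 matches.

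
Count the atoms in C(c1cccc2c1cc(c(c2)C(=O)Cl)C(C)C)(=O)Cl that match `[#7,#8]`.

Check the 19 heavy atoms by environment: 10× c (aromatic) → no; 5× C → no; 2× O → match; 2× Cl → no.
That gives 2 matching atoms.

2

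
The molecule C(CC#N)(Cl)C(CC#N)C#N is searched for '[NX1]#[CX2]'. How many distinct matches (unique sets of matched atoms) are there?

[NX1]#[CX2] is the SMARTS for a nitrile: a nitrogen triple-bonded to a two-connected carbon.
The molecule carries 3 separate instances of a nitrile (-C#N) meeting every constraint; each maps to a distinct set of atoms, giving 3 matches.

3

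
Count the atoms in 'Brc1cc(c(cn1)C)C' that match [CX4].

2

The query [CX4] means: C with X4: aliphatic carbon with exactly 4 total connections (bonds + H).
Check the 9 heavy atoms by environment: 1× n (aromatic, X2) → no; 5× c (aromatic, X3) → no; 2× C (X4) → match; 1× Br (X1) → no.
That gives 2 matching atoms.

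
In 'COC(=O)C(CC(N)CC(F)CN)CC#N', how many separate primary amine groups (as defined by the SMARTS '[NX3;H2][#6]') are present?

[NX3;H2][#6] is the SMARTS for a primary amine: a trivalent nitrogen with two H attached to carbon.
The molecule carries 2 separate instances of a primary amino group (-NH2) meeting every constraint; each maps to a distinct set of atoms, giving 2 matches.

2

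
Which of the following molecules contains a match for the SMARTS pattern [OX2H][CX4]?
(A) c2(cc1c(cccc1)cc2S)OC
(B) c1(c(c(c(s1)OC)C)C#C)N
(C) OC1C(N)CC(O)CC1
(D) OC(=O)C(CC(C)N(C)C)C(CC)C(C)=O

C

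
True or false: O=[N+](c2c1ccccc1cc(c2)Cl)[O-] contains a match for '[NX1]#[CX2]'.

False

The pattern [NX1]#[CX2] describes a nitrogen triple-bonded to a two-connected carbon — a nitrile.
The closest candidate here is a nitro group (-[N+](=O)[O-]), but there is no C#N triple bond. No other fragment satisfies the full query, so there is no match.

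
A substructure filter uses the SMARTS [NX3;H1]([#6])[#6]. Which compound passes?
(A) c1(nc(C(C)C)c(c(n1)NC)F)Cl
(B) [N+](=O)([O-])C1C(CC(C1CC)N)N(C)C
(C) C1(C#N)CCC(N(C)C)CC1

A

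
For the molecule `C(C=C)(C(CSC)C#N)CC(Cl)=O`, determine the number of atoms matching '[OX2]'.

0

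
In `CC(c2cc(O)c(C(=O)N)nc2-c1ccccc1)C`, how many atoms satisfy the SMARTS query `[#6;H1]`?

7

The query [#6;H1] means: any carbon bearing exactly one hydrogen.
Check the 19 heavy atoms by environment: 1× n (aromatic, H0) → no; 5× c (aromatic, H0) → no; 6× c (aromatic, H1) → match; 1× C (H1) → match; 2× C (H3) → no; 1× O (H1) → no; 1× C (H0) → no; 1× O (H0) → no; 1× N (H2) → no.
Summing the matching environments: 6 + 1 = 7 matching atoms.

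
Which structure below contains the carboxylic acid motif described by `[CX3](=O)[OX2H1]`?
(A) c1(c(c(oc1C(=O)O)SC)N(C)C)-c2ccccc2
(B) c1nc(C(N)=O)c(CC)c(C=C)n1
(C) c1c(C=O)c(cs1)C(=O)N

A

[CX3](=O)[OX2H1] describes an sp2 carbon double-bonded to O and single-bonded to an -OH oxygen (a carboxylic acid).
(A) contains a carboxylic acid group (-C(=O)OH), which satisfies every atom and bond constraint.
(B) has a primary amide (-C(=O)NH2) but the carbonyl is bonded to N, not to an -OH oxygen.
(C) has an aldehyde (-CHO) but there is no singly-bonded oxygen on the carbonyl carbon.
So the answer is (A).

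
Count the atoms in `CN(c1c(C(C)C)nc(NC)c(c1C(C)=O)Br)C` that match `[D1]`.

8

Check the 18 heavy atoms by environment: 1× n (aromatic, D2) → no; 5× c (aromatic, D3) → no; 2× C (D3) → no; 6× C (D1) → match; 1× Br (D1) → match; 1× N (D3) → no; 1× O (D1) → match; 1× N (D2) → no.
Summing the matching environments: 6 + 1 + 1 = 8 matching atoms.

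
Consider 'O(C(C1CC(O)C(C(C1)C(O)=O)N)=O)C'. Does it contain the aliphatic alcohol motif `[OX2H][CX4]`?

The pattern [OX2H][CX4] describes a hydroxyl oxygen bound to an sp3 (X4) carbon — an aliphatic alcohol.
The molecule carries a hydroxyl group (-OH), whose atoms satisfy every constraint of the query, so the pattern matches.

Yes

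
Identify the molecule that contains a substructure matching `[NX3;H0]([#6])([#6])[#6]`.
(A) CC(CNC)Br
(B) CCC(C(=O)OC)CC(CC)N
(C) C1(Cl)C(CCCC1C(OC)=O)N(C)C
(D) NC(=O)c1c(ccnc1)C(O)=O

C

[NX3;H0]([#6])([#6])[#6] describes a trivalent nitrogen with no H, bonded to three carbons (a tertiary amine).
(A) has an N-methylamino group (-NHCH3) but the nitrogen still has one H (H1), not H0.
(B) has a primary amino group (-NH2) but the nitrogen has H2, not H0 with three carbons.
(C) contains a dimethylamino group (-N(CH3)2), which satisfies every atom and bond constraint.
(D) has a primary amide (-C(=O)NH2) but the amide nitrogen has H2 and only one carbon neighbour.
So the answer is (C).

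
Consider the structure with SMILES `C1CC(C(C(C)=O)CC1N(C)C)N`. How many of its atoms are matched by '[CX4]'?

9

Check the 13 heavy atoms by environment: 9× C (X4) → match; 2× N (X3) → no; 1× C (X3) → no; 1× O (X1) → no.
That gives 9 matching atoms.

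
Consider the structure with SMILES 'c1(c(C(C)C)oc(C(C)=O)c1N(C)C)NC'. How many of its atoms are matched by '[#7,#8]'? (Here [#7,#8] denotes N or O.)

4

The query [#7,#8] means: nitrogen or oxygen (comma = OR).
Check the 16 heavy atoms by environment: 1× o (aromatic) → match; 4× c (aromatic) → no; 2× N → match; 8× C → no; 1× O → match.
Summing the matching environments: 1 + 2 + 1 = 4 matching atoms.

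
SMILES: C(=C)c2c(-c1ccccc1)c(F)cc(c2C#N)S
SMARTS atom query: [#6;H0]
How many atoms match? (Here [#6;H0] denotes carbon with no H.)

The query [#6;H0] means: any carbon with no attached hydrogen.
Check the 18 heavy atoms by environment: 6× c (aromatic, H0) → match; 6× c (aromatic, H1) → no; 1× C (H1) → no; 1× C (H2) → no; 1× S (H1) → no; 1× C (H0) → match; 1× N (H0) → no; 1× F (H0) → no.
Summing the matching environments: 6 + 1 = 7 matching atoms.

7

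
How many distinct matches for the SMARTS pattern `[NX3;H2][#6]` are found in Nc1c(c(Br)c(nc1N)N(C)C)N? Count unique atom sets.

[NX3;H2][#6] is the SMARTS for a primary amine: a trivalent nitrogen with two H attached to carbon.
The molecule carries 3 separate instances of a primary amino group (-NH2) meeting every constraint; each maps to a distinct set of atoms, giving 3 matches.

3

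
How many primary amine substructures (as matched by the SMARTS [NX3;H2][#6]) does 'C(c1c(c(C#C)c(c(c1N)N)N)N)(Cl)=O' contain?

4

[NX3;H2][#6] is the SMARTS for a primary amine: a trivalent nitrogen with two H attached to carbon.
The molecule carries 4 separate instances of a primary amino group (-NH2) meeting every constraint; each maps to a distinct set of atoms, giving 4 matches.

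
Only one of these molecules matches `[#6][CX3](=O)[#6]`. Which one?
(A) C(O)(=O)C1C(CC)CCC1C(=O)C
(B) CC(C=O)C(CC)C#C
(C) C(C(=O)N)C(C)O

[#6][CX3](=O)[#6] describes a carbonyl carbon (no H) flanked by two carbons (a ketone).
(A) contains an acetyl/ketone group (-C(=O)CH3), which satisfies every atom and bond constraint.
(B) has an aldehyde (-CHO) but the carbonyl carbon has H1, so it is not flanked by two carbons.
(C) has a primary amide (-C(=O)NH2) but one neighbour of the carbonyl carbon is N, not C.
So the answer is (A).

A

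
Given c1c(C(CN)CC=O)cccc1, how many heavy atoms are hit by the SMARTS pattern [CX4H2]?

2

The query [CX4H2] means: sp3 carbon (X4) with exactly two hydrogens.
Check the 12 heavy atoms by environment: 2× C (H2, X4) → match; 1× C (H1, X4) → no; 1× c (aromatic, H0, X3) → no; 5× c (aromatic, H1, X3) → no; 1× C (H1, X3) → no; 1× O (H0, X1) → no; 1× N (H2, X3) → no.
That gives 2 matching atoms.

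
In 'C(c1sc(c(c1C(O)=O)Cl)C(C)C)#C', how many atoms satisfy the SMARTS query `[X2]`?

The query [X2] means: any atom with exactly two total connections (bonds + H).
Check the 14 heavy atoms by environment: 1× s (aromatic, X2) → match; 4× c (aromatic, X3) → no; 1× Cl (X1) → no; 2× C (X2) → match; 3× C (X4) → no; 1× C (X3) → no; 1× O (X1) → no; 1× O (X2) → match.
Summing the matching environments: 1 + 2 + 1 = 4 matching atoms.

4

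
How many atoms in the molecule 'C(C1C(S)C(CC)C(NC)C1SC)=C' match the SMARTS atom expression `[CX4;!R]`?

The query [CX4;!R] means: aliphatic carbon with four total connections, not in a ring.
Check the 14 heavy atoms by environment: 5× C (X4, in 5-ring) → no; 2× C (X3, acyclic) → no; 2× S (X2, acyclic) → no; 4× C (X4, acyclic) → match; 1× N (X3, acyclic) → no.
That gives 4 matching atoms.

4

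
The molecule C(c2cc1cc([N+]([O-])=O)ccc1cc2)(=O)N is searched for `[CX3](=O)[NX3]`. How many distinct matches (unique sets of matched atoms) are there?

1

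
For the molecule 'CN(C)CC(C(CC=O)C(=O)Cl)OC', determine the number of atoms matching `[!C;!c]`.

5

The query [!C;!c] means: neither aliphatic nor aromatic carbon — same as [!#6].
Check the 14 heavy atoms by environment: 9× C → no; 3× O → match; 1× N → match; 1× Cl → match.
Summing the matching environments: 3 + 1 + 1 = 5 matching atoms.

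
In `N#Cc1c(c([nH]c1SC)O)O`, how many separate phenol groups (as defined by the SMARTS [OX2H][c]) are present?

2

[OX2H][c] is the SMARTS for a phenol: a hydroxyl oxygen attached to an aromatic carbon.
The molecule carries 2 separate instances of a hydroxyl group (-OH) meeting every constraint; each maps to a distinct set of atoms, giving 2 matches.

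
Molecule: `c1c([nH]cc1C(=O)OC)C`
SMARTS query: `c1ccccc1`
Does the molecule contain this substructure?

No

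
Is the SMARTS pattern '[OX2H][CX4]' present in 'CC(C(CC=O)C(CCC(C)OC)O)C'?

Yes

The pattern [OX2H][CX4] describes a hydroxyl oxygen bound to an sp3 (X4) carbon — an aliphatic alcohol.
The molecule carries a hydroxyl group (-OH), whose atoms satisfy every constraint of the query, so the pattern matches.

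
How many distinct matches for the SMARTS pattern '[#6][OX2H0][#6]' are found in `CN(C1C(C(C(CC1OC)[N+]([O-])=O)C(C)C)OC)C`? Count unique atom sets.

2

[#6][OX2H0][#6] is the SMARTS for an ether: an aliphatic oxygen bridging two carbons with no H on the oxygen.
The molecule carries 2 separate instances of a methoxy ether (-OCH3) meeting every constraint; each maps to a distinct set of atoms, giving 2 matches.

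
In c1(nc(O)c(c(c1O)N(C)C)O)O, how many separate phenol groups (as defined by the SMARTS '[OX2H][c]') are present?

[OX2H][c] is the SMARTS for a phenol: a hydroxyl oxygen attached to an aromatic carbon.
The molecule carries 4 separate instances of a hydroxyl group (-OH) meeting every constraint; each maps to a distinct set of atoms, giving 4 matches.

4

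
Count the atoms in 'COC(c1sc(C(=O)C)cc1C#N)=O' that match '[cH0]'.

The query [cH0] means: aromatic carbon with no attached hydrogen (substituted or ring-fusion).
Check the 14 heavy atoms by environment: 1× s (aromatic, H0) → no; 3× c (aromatic, H0) → match; 1× c (aromatic, H1) → no; 3× C (H0) → no; 1× N (H0) → no; 3× O (H0) → no; 2× C (H3) → no.
That gives 3 matching atoms.

3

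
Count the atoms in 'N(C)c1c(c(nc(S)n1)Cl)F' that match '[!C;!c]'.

The query [!C;!c] means: neither aliphatic nor aromatic carbon — same as [!#6].
Check the 11 heavy atoms by environment: 2× n (aromatic) → match; 4× c (aromatic) → no; 1× F → match; 1× N → match; 1× C → no; 1× Cl → match; 1× S → match.
Summing the matching environments: 2 + 1 + 1 + 1 + 1 = 6 matching atoms.

6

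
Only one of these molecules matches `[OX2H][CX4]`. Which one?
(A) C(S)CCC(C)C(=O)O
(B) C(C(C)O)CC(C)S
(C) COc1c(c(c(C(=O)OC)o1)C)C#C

B

[OX2H][CX4] describes a hydroxyl oxygen bound to an sp3 (X4) carbon (an aliphatic alcohol).
(A) has a carboxylic acid group (-C(=O)OH) but the -OH is on a CX3 carbonyl carbon, not a CX4 carbon.
(B) contains a hydroxyl group (-OH), which satisfies every atom and bond constraint.
(C) has a methoxy ether (-OCH3) but the oxygen has H0 (ether), not H1.
So the answer is (B).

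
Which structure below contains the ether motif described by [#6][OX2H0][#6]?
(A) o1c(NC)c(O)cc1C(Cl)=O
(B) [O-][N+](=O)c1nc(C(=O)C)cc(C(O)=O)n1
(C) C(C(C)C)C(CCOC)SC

C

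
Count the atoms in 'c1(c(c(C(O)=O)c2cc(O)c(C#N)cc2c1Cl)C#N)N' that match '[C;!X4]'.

Check the 20 heavy atoms by environment: 10× c (aromatic, X3) → no; 1× N (X3) → no; 2× C (X2) → match; 2× N (X1) → no; 1× C (X3) → match; 1× O (X1) → no; 2× O (X2) → no; 1× Cl (X1) → no.
Summing the matching environments: 2 + 1 = 3 matching atoms.

3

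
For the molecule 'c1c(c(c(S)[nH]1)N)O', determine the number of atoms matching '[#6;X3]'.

4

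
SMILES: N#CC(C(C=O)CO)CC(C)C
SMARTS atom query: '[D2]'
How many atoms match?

The query [D2] means: atom with exactly two heavy-atom neighbours.
Check the 12 heavy atoms by environment: 4× C (D2) → match; 3× C (D3) → no; 2× O (D1) → no; 1× N (D1) → no; 2× C (D1) → no.
That gives 4 matching atoms.

4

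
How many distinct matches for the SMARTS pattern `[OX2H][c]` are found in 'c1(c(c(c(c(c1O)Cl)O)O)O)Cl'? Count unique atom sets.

4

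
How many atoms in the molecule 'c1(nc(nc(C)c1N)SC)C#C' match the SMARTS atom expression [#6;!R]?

Check the 12 heavy atoms by environment: 2× n (aromatic, in 6-ring) → no; 4× c (aromatic, in 6-ring) → no; 4× C (acyclic) → match; 1× N (acyclic) → no; 1× S (acyclic) → no.
That gives 4 matching atoms.

4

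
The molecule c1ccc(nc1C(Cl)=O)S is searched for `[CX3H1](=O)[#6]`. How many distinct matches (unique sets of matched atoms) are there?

[CX3H1](=O)[#6] is the SMARTS for an aldehyde: an sp2 carbon with one H, double-bonded to O and single-bonded to carbon.
No fragment in the molecule satisfies every constraint, giving 0 matches.

0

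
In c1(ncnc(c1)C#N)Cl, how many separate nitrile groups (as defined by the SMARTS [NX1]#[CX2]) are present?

1

[NX1]#[CX2] is the SMARTS for a nitrile: a nitrogen triple-bonded to a two-connected carbon.
Exactly one fragment in the molecule meets all constraints, giving 1 match.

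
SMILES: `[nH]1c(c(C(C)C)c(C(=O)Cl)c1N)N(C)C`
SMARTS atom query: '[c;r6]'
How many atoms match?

The query [c;r6] means: aromatic carbon that belongs to a six-membered ring.
Check the 15 heavy atoms by environment: 1× n (aromatic, in 5-ring) → no; 4× c (aromatic, in 5-ring) → no; 2× N (acyclic) → no; 6× C (acyclic) → no; 1× O (acyclic) → no; 1× Cl (acyclic) → no.
No environment satisfies the query, so 0 matching atoms.

0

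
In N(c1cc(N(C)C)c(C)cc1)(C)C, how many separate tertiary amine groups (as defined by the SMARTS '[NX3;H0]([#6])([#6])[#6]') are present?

2

[NX3;H0]([#6])([#6])[#6] is the SMARTS for a tertiary amine: a trivalent nitrogen with no H, bonded to three carbons.
The molecule carries 2 separate instances of a dimethylamino group (-N(CH3)2) meeting every constraint; each maps to a distinct set of atoms, giving 2 matches.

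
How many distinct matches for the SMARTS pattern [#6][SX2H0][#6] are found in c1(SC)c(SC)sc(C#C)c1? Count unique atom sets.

[#6][SX2H0][#6] is the SMARTS for a thioether: an aliphatic sulfur bridging two carbons with no H on the sulfur.
The molecule carries 2 separate instances of a methylthio ether (-SCH3) meeting every constraint; each maps to a distinct set of atoms, giving 2 matches.

2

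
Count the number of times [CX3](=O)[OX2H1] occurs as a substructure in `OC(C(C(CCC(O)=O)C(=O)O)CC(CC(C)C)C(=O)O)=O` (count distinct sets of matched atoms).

4

[CX3](=O)[OX2H1] is the SMARTS for a carboxylic acid: an sp2 carbon double-bonded to O and single-bonded to an -OH oxygen.
The molecule carries 4 separate instances of a carboxylic acid group (-C(=O)OH) meeting every constraint; each maps to a distinct set of atoms, giving 4 matches.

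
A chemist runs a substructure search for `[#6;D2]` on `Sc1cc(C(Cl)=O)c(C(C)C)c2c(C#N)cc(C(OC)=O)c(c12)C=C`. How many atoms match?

4

The query [#6;D2] means: any carbon bonded to exactly two heavy atoms.
Check the 25 heavy atoms by environment: 8× c (aromatic, D3) → no; 2× c (aromatic, D2) → match; 1× S (D1) → no; 3× C (D3) → no; 4× C (D1) → no; 2× O (D1) → no; 1× Cl (D1) → no; 1× O (D2) → no; 2× C (D2) → match; 1× N (D1) → no.
Summing the matching environments: 2 + 2 = 4 matching atoms.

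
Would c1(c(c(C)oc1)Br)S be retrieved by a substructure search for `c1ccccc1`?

No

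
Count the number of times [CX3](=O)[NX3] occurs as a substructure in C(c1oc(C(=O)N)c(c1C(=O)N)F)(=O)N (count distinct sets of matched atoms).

3

[CX3](=O)[NX3] is the SMARTS for an amide: a carbonyl carbon bonded to a trivalent nitrogen.
The molecule carries 3 separate instances of a primary amide (-C(=O)NH2) meeting every constraint; each maps to a distinct set of atoms, giving 3 matches.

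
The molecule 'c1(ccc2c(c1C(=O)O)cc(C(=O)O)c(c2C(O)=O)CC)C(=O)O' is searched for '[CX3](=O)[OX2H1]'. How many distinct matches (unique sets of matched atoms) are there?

4

[CX3](=O)[OX2H1] is the SMARTS for a carboxylic acid: an sp2 carbon double-bonded to O and single-bonded to an -OH oxygen.
The molecule carries 4 separate instances of a carboxylic acid group (-C(=O)OH) meeting every constraint; each maps to a distinct set of atoms, giving 4 matches.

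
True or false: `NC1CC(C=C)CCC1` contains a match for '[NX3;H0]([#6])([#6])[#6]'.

False

The pattern [NX3;H0]([#6])([#6])[#6] describes a trivalent nitrogen with no H, bonded to three carbons — a tertiary amine.
The closest candidate here is a primary amino group (-NH2), but the nitrogen has H2, not H0 with three carbons. No other fragment satisfies the full query, so there is no match.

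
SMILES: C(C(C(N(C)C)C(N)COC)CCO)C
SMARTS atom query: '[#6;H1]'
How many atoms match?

3

Check the 15 heavy atoms by environment: 4× C (H2) → no; 3× C (H1) → match; 1× O (H0) → no; 4× C (H3) → no; 1× O (H1) → no; 1× N (H0) → no; 1× N (H2) → no.
That gives 3 matching atoms.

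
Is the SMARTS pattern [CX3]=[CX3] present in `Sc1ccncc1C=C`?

The pattern [CX3]=[CX3] describes a non-aromatic C=C double bond between two sp2 carbons — an alkene.
The molecule carries a vinyl group (-CH=CH2), whose atoms satisfy every constraint of the query, so the pattern matches.

Yes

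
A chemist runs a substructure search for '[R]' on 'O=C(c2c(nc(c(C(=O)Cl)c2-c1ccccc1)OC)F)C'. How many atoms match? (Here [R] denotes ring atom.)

12

The query [R] means: R matches any atom that is part of a ring.
Check the 21 heavy atoms by environment: 1× n (aromatic, in 6-ring) → match; 11× c (aromatic, in 6-ring) → match; 4× C (acyclic) → no; 3× O (acyclic) → no; 1× Cl (acyclic) → no; 1× F (acyclic) → no.
Summing the matching environments: 1 + 11 = 12 matching atoms.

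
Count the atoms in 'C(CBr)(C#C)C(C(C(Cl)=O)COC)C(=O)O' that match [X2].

The query [X2] means: any atom with exactly two total connections (bonds + H).
Check the 16 heavy atoms by environment: 6× C (X4) → no; 2× C (X3) → no; 2× O (X1) → no; 1× Cl (X1) → no; 2× O (X2) → match; 2× C (X2) → match; 1× Br (X1) → no.
Summing the matching environments: 2 + 2 = 4 matching atoms.

4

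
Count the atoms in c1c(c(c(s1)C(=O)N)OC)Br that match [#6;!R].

The query [#6;!R] means: carbon not in any ring.
Check the 11 heavy atoms by environment: 1× s (aromatic, in 5-ring) → no; 4× c (aromatic, in 5-ring) → no; 2× C (acyclic) → match; 2× O (acyclic) → no; 1× N (acyclic) → no; 1× Br (acyclic) → no.
That gives 2 matching atoms.

2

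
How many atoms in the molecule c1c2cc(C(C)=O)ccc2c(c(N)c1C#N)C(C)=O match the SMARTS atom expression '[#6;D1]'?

2

The query [#6;D1] means: carbon bonded to exactly one heavy atom.
Check the 19 heavy atoms by environment: 6× c (aromatic, D3) → no; 4× c (aromatic, D2) → no; 2× N (D1) → no; 2× C (D3) → no; 2× O (D1) → no; 2× C (D1) → match; 1× C (D2) → no.
That gives 2 matching atoms.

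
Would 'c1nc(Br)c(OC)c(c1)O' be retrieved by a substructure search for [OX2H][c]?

The pattern [OX2H][c] describes a hydroxyl oxygen attached to an aromatic carbon — a phenol.
The molecule carries a hydroxyl group (-OH), whose atoms satisfy every constraint of the query, so the pattern matches.

Yes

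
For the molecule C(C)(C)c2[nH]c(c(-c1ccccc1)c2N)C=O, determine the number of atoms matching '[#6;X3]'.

The query [#6;X3] means: any carbon (aromatic or not) with three total connections.
Check the 17 heavy atoms by environment: 1× n (aromatic, X3) → no; 10× c (aromatic, X3) → match; 1× N (X3) → no; 1× C (X3) → match; 1× O (X1) → no; 3× C (X4) → no.
Summing the matching environments: 10 + 1 = 11 matching atoms.

11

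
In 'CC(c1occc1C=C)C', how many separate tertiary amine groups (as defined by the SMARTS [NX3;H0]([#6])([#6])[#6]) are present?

0

[NX3;H0]([#6])([#6])[#6] is the SMARTS for a tertiary amine: a trivalent nitrogen with no H, bonded to three carbons.
No fragment in the molecule satisfies every constraint, giving 0 matches.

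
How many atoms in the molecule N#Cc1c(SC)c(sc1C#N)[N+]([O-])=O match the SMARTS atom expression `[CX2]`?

2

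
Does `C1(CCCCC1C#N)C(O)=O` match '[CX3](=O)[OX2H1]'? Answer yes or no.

Yes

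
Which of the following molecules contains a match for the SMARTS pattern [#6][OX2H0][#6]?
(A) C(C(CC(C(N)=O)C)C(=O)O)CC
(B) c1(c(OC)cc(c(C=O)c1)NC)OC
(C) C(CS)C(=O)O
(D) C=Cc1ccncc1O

B

[#6][OX2H0][#6] describes an aliphatic oxygen bridging two carbons with no H on the oxygen (an ether).
(A) has a carboxylic acid group (-C(=O)OH) but the -OH oxygen has H1; the =O is OX1, not OX2.
(B) contains a methoxy ether (-OCH3), which satisfies every atom and bond constraint.
(C) has a carboxylic acid group (-C(=O)OH) but the -OH oxygen has H1; the =O is OX1, not OX2.
(D) has a hydroxyl group (-OH) but the oxygen has H1, not H0 bridging two carbons.
So the answer is (B).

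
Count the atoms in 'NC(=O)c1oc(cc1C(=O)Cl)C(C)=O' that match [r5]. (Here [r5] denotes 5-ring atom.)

Check the 14 heavy atoms by environment: 1× o (aromatic, in 5-ring) → match; 4× c (aromatic, in 5-ring) → match; 4× C (acyclic) → no; 3× O (acyclic) → no; 1× N (acyclic) → no; 1× Cl (acyclic) → no.
Summing the matching environments: 1 + 4 = 5 matching atoms.

5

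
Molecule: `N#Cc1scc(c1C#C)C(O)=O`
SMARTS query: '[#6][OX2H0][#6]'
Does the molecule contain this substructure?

No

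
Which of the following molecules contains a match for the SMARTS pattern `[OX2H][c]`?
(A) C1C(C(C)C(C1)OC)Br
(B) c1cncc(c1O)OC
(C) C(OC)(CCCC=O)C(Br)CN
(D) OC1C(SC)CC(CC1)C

B

[OX2H][c] describes a hydroxyl oxygen attached to an aromatic carbon (a phenol).
(A) has a methoxy ether (-OCH3) but the oxygen has H0, not H1.
(B) contains a hydroxyl group (-OH), which satisfies every atom and bond constraint.
(C) has a methoxy ether (-OCH3) but the oxygen has H0, not H1.
(D) has a hydroxyl group (-OH) but the -OH is on an aliphatic carbon, not an aromatic c.
So the answer is (B).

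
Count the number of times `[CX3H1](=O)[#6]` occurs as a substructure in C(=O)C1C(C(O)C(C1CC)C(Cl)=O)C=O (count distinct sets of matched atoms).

2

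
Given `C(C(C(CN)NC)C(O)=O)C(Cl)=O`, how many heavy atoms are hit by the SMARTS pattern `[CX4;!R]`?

5

Check the 13 heavy atoms by environment: 5× C (X4, acyclic) → match; 2× N (X3, acyclic) → no; 2× C (X3, acyclic) → no; 2× O (X1, acyclic) → no; 1× Cl (X1, acyclic) → no; 1× O (X2, acyclic) → no.
That gives 5 matching atoms.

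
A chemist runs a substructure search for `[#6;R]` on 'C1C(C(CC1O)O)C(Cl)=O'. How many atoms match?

5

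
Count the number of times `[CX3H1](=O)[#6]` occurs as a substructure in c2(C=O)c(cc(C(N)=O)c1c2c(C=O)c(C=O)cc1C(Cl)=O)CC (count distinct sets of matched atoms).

[CX3H1](=O)[#6] is the SMARTS for an aldehyde: an sp2 carbon with one H, double-bonded to O and single-bonded to carbon.
The molecule carries 3 separate instances of an aldehyde (-CHO) meeting every constraint; each maps to a distinct set of atoms, giving 3 matches.

3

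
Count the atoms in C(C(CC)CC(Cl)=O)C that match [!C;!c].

The query [!C;!c] means: neither aliphatic nor aromatic carbon — same as [!#6].
Check the 9 heavy atoms by environment: 7× C → no; 1× O → match; 1× Cl → match.
Summing the matching environments: 1 + 1 = 2 matching atoms.

2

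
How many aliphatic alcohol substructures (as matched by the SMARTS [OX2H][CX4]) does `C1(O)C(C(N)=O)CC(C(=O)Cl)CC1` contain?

1

[OX2H][CX4] is the SMARTS for an aliphatic alcohol: a hydroxyl oxygen bound to an sp3 (X4) carbon.
Exactly one fragment in the molecule meets all constraints, giving 1 match.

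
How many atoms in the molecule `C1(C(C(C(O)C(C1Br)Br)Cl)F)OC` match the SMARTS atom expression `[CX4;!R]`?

1

The query [CX4;!R] means: aliphatic carbon with four total connections, not in a ring.
Check the 13 heavy atoms by environment: 6× C (X4, in 6-ring) → no; 2× Br (X1, acyclic) → no; 2× O (X2, acyclic) → no; 1× Cl (X1, acyclic) → no; 1× F (X1, acyclic) → no; 1× C (X4, acyclic) → match.
That gives 1 matching atom.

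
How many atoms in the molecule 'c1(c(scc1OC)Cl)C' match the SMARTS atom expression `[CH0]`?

Check the 9 heavy atoms by environment: 1× s (aromatic, H0) → no; 1× c (aromatic, H1) → no; 3× c (aromatic, H0) → no; 2× C (H3) → no; 1× O (H0) → no; 1× Cl (H0) → no.
No environment satisfies the query, so 0 matching atoms.

0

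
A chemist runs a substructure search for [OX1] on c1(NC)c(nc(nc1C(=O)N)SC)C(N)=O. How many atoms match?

2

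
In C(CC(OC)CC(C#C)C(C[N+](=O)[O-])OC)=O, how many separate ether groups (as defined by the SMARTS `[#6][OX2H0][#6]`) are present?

[#6][OX2H0][#6] is the SMARTS for an ether: an aliphatic oxygen bridging two carbons with no H on the oxygen.
The molecule carries 2 separate instances of a methoxy ether (-OCH3) meeting every constraint; each maps to a distinct set of atoms, giving 2 matches.

2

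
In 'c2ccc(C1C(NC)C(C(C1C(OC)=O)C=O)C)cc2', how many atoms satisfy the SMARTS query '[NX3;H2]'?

Check the 20 heavy atoms by environment: 5× C (H1, X4) → no; 1× C (H0, X3) → no; 2× O (H0, X1) → no; 1× O (H0, X2) → no; 3× C (H3, X4) → no; 1× N (H1, X3) → no; 1× c (aromatic, H0, X3) → no; 5× c (aromatic, H1, X3) → no; 1× C (H1, X3) → no.
No environment satisfies the query, so 0 matching atoms.

0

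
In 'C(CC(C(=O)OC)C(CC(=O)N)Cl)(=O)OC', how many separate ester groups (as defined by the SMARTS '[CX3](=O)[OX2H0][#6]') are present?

[CX3](=O)[OX2H0][#6] is the SMARTS for an ester: a carbonyl carbon bonded to an oxygen that is itself bonded to carbon (no H on that O).
The molecule carries 2 separate instances of a methyl-ester group (-C(=O)OCH3) meeting every constraint; each maps to a distinct set of atoms, giving 2 matches.

2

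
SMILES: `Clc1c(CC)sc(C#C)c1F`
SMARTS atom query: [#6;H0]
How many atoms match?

5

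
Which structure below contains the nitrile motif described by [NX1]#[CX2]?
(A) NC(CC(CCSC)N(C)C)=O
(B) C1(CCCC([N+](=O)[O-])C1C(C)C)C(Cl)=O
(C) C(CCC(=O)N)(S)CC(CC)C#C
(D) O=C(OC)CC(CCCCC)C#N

[NX1]#[CX2] describes a nitrogen triple-bonded to a two-connected carbon (a nitrile).
(A) has a primary amide (-C(=O)NH2) but the nitrogen is NX3, not NX1.
(B) has a nitro group (-[N+](=O)[O-]) but there is no C#N triple bond.
(C) has a primary amide (-C(=O)NH2) but the nitrogen is NX3, not NX1.
(D) contains a nitrile (-C#N), which satisfies every atom and bond constraint.
So the answer is (D).

D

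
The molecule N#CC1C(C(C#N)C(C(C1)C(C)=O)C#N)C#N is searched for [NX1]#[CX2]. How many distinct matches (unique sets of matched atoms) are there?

4

[NX1]#[CX2] is the SMARTS for a nitrile: a nitrogen triple-bonded to a two-connected carbon.
The molecule carries 4 separate instances of a nitrile (-C#N) meeting every constraint; each maps to a distinct set of atoms, giving 4 matches.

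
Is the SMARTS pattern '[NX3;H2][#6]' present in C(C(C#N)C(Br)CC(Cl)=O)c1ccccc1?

No

The pattern [NX3;H2][#6] describes a trivalent nitrogen with two H attached to carbon — a primary amine.
The closest candidate here is a nitrile (-C#N), but the nitrogen is NX1 (triple-bonded), not NX3 with two H. No other fragment satisfies the full query, so there is no match.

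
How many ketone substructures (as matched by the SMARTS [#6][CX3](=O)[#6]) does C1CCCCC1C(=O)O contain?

0

[#6][CX3](=O)[#6] is the SMARTS for a ketone: a carbonyl carbon (no H) flanked by two carbons.
The molecule has a carboxylic acid group (-C(=O)OH), but one neighbour of the carbonyl carbon is O, not C; nothing else fits, so there are 0 matches.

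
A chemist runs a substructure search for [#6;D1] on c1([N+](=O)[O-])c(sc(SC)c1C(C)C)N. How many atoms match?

3

The query [#6;D1] means: carbon bonded to exactly one heavy atom.
Check the 14 heavy atoms by environment: 1× s (aromatic, D2) → no; 4× c (aromatic, D3) → no; 1× S (D2) → no; 3× C (D1) → match; 1× C (D3) → no; 1× N (charge +1, D3) → no; 1× O (charge -1, D1) → no; 1× O (D1) → no; 1× N (D1) → no.
That gives 3 matching atoms.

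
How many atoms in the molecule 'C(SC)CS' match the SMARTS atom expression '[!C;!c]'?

2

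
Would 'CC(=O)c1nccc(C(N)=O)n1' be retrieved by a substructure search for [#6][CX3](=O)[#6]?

Yes

The pattern [#6][CX3](=O)[#6] describes a carbonyl carbon (no H) flanked by two carbons — a ketone.
The molecule carries an acetyl/ketone group (-C(=O)CH3), whose atoms satisfy every constraint of the query, so the pattern matches.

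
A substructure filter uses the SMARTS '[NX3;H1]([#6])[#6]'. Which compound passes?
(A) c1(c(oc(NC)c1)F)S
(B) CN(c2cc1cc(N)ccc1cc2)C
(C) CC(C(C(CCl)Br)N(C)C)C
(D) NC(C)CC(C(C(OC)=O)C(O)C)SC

A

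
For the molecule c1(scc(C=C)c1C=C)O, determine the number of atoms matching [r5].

The query [r5] means: r5 matches atoms in a five-membered ring.
Check the 10 heavy atoms by environment: 1× s (aromatic, in 5-ring) → match; 4× c (aromatic, in 5-ring) → match; 4× C (acyclic) → no; 1× O (acyclic) → no.
Summing the matching environments: 1 + 4 = 5 matching atoms.

5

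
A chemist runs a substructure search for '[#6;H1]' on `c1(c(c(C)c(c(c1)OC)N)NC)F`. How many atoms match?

1

Check the 13 heavy atoms by environment: 5× c (aromatic, H0) → no; 1× c (aromatic, H1) → match; 3× C (H3) → no; 1× N (H1) → no; 1× F (H0) → no; 1× N (H2) → no; 1× O (H0) → no.
That gives 1 matching atom.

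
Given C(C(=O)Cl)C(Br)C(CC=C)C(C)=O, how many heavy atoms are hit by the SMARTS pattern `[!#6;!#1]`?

The query [!#6;!#1] means: not carbon and not hydrogen — any heteroatom.
Check the 13 heavy atoms by environment: 9× C → no; 2× O → match; 1× Br → match; 1× Cl → match.
Summing the matching environments: 2 + 1 + 1 = 4 matching atoms.

4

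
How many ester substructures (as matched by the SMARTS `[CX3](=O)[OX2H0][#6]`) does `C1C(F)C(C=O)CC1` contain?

0

[CX3](=O)[OX2H0][#6] is the SMARTS for an ester: a carbonyl carbon bonded to an oxygen that is itself bonded to carbon (no H on that O).
No fragment in the molecule satisfies every constraint, giving 0 matches.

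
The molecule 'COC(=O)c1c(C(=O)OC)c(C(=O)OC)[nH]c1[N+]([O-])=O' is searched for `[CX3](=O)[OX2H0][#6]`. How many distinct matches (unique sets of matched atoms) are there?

[CX3](=O)[OX2H0][#6] is the SMARTS for an ester: a carbonyl carbon bonded to an oxygen that is itself bonded to carbon (no H on that O).
The molecule carries 3 separate instances of a methyl-ester group (-C(=O)OCH3) meeting every constraint; each maps to a distinct set of atoms, giving 3 matches.

3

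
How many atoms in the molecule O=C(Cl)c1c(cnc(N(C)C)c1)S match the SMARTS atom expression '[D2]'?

Check the 13 heavy atoms by environment: 1× n (aromatic, D2) → match; 2× c (aromatic, D2) → match; 3× c (aromatic, D3) → no; 1× N (D3) → no; 2× C (D1) → no; 1× S (D1) → no; 1× C (D3) → no; 1× O (D1) → no; 1× Cl (D1) → no.
Summing the matching environments: 1 + 2 = 3 matching atoms.

3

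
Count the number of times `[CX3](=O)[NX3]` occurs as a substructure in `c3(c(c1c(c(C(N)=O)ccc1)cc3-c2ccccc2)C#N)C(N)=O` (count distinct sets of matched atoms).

[CX3](=O)[NX3] is the SMARTS for an amide: a carbonyl carbon bonded to a trivalent nitrogen.
The molecule carries 2 separate instances of a primary amide (-C(=O)NH2) meeting every constraint; each maps to a distinct set of atoms, giving 2 matches.

2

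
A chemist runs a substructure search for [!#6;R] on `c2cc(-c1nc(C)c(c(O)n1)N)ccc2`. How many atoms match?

The query [!#6;R] means: non-carbon atom that is part of a ring.
Check the 15 heavy atoms by environment: 2× n (aromatic, in 6-ring) → match; 10× c (aromatic, in 6-ring) → no; 1× O (acyclic) → no; 1× N (acyclic) → no; 1× C (acyclic) → no.
That gives 2 matching atoms.

2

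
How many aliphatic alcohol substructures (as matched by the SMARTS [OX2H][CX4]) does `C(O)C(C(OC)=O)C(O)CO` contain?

[OX2H][CX4] is the SMARTS for an aliphatic alcohol: a hydroxyl oxygen bound to an sp3 (X4) carbon.
The molecule carries 3 separate instances of a hydroxyl group (-OH) meeting every constraint; each maps to a distinct set of atoms, giving 3 matches.

3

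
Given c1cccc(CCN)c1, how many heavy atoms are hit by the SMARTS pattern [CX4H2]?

2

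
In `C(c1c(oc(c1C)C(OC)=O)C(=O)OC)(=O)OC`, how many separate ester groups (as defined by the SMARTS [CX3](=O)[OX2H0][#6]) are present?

3

[CX3](=O)[OX2H0][#6] is the SMARTS for an ester: a carbonyl carbon bonded to an oxygen that is itself bonded to carbon (no H on that O).
The molecule carries 3 separate instances of a methyl-ester group (-C(=O)OCH3) meeting every constraint; each maps to a distinct set of atoms, giving 3 matches.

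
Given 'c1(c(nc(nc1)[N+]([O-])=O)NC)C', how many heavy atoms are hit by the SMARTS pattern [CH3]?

2

The query [CH3] means: aliphatic carbon with exactly three hydrogens.
Check the 12 heavy atoms by environment: 2× n (aromatic, H0) → no; 3× c (aromatic, H0) → no; 1× c (aromatic, H1) → no; 2× C (H3) → match; 1× N (H1) → no; 1× N (charge +1, H0) → no; 1× O (charge -1, H0) → no; 1× O (H0) → no.
That gives 2 matching atoms.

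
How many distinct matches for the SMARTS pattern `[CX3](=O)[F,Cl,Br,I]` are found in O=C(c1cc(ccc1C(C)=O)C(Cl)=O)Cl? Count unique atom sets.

2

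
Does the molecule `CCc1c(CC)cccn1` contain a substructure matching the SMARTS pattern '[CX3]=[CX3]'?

No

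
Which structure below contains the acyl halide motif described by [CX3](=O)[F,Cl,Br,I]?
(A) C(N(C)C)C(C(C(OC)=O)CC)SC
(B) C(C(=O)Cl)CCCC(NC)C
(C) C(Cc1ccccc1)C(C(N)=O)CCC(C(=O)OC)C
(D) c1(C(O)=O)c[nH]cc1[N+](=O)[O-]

[CX3](=O)[F,Cl,Br,I] describes a carbonyl carbon bonded to a halogen (an acyl halide).
(A) has a methyl-ester group (-C(=O)OCH3) but the carbonyl is bonded to -O-C, not to a halogen.
(B) contains an acyl chloride (-C(=O)Cl), which satisfies every atom and bond constraint.
(C) has a methyl-ester group (-C(=O)OCH3) but the carbonyl is bonded to -O-C, not to a halogen.
(D) has a carboxylic acid group (-C(=O)OH) but the carbonyl is bonded to -OH, not to a halogen.
So the answer is (B).

B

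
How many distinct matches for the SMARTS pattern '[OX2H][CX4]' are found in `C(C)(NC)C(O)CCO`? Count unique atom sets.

2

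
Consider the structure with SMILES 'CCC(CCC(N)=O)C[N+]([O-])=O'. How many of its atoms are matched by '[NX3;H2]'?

1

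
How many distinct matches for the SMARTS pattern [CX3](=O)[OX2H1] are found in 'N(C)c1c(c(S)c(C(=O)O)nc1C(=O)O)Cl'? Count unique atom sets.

2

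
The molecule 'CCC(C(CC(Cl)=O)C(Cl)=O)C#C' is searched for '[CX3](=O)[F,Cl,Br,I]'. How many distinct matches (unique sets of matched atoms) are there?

2

[CX3](=O)[F,Cl,Br,I] is the SMARTS for an acyl halide: a carbonyl carbon bonded to a halogen.
The molecule carries 2 separate instances of an acyl chloride (-C(=O)Cl) meeting every constraint; each maps to a distinct set of atoms, giving 2 matches.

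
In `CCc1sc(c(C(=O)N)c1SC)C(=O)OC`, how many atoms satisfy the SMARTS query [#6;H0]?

6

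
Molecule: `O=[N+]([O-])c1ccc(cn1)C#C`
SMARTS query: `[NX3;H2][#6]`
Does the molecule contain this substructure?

No

The pattern [NX3;H2][#6] describes a trivalent nitrogen with two H attached to carbon — a primary amine.
The closest candidate here is a nitro group (-[N+](=O)[O-]), but the nitrogen is [N+] with no H, not NX3H2. No other fragment satisfies the full query, so there is no match.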